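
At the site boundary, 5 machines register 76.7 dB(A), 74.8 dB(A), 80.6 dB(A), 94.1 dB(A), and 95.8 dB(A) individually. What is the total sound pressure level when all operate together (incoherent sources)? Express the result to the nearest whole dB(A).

98 dB(A)

Incoherent sources combine by intensity addition: L_total = 10·log₁₀(Σ 10^(L_i/10)).
Σ 10^(L/10) = 10^(76.7/10) + 10^(74.8/10) + 10^(80.6/10) + 10^(94.1/10) + 10^(95.8/10) = 6.564e+09.
L_total = 10·log₁₀(6.564e+09) = 98.17 dB(A).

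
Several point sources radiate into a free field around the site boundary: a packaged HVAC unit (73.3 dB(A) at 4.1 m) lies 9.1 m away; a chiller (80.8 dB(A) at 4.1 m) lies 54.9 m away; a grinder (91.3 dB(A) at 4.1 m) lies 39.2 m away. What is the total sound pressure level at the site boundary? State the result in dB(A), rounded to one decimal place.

73.0 dB(A)

First find each source's level at the receiver (point-source: −20·log₁₀(r/r_ref)), then combine on an intensity basis.
packaged HVAC unit: 73.3 − 20·log₁₀(9.1/4.1) = 73.3 − 6.93 = 66.37 dB(A).
chiller: 80.8 − 20·log₁₀(54.9/4.1) = 80.8 − 22.54 = 58.26 dB(A).
grinder: 91.3 − 20·log₁₀(39.2/4.1) = 91.3 − 19.61 = 71.69 dB(A).
Σ 10^(L/10) = 1.977e+07 → L_total = 10·log₁₀(1.977e+07) = 72.96 dB(A).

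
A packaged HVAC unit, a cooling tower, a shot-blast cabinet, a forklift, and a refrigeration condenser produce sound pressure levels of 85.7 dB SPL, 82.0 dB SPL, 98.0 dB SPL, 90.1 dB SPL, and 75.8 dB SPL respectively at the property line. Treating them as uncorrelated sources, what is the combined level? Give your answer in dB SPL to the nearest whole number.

For uncorrelated sources the intensities add, so convert each level to linear form, sum, and take 10·log₁₀ of the total.
Σ 10^(L/10) = 10^(85.7/10) + 10^(82.0/10) + 10^(98.0/10) + 10^(90.1/10) + 10^(75.8/10) = 7.901e+09.
L_total = 10·log₁₀(7.901e+09) = 98.98 dB SPL.

99 dB SPL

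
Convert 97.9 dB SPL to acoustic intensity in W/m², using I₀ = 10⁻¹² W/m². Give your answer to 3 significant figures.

0.00617 W/m²

L = 10·log₁₀(I/I₀) ⇒ I = I₀·10^(L/10) = 10⁻¹² × 10^9.79.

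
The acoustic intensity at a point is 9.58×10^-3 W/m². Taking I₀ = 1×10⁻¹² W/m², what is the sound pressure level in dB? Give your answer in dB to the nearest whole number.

Dividing by I₀ shifts the exponent by 12: I/I₀ = 9.58×10^9.
L = 10·(0.9814 + 9) = 99.81 dB.

100 dB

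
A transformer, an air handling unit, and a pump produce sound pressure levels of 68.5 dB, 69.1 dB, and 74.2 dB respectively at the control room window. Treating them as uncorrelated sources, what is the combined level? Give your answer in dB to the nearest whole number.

76 dB

Incoherent sources combine by intensity addition: L_total = 10·log₁₀(Σ 10^(L_i/10)).
Σ 10^(L/10) = 10^(68.5/10) + 10^(69.1/10) + 10^(74.2/10) = 4.151e+07.
L_total = 10·log₁₀(4.151e+07) = 76.18 dB.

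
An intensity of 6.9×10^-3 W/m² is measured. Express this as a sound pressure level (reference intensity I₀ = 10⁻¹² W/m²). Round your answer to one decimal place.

98.4 dB

I/I₀ = 6.9×10^-3/10⁻¹² = 6.9×10^9, and L = 10·log₁₀(I/I₀).
L = 10·(0.8388 + 9) = 98.39 dB.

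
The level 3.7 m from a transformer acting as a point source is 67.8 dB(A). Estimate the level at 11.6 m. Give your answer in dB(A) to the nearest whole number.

58 dB(A)

Point-source attenuation: ΔL = 20·log₁₀(r₂/r₁) = 20·log₁₀(11.6/3.7) = 9.925 dB.
L₂ = 67.8 − 20·log₁₀(11.6/3.7) = 67.8 − 9.925 = 57.87 dB(A).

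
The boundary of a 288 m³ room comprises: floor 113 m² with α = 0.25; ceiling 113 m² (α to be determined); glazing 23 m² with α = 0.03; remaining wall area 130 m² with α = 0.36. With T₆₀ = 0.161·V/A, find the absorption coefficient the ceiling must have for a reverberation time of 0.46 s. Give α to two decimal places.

0.22

Required total absorption A = 0.161·288/0.46 = 100.80 m².
Absorption from the other surfaces = 113·0.25 + 23·0.03 + 130·0.36 = 75.74 m², so the ceiling must supply 25.06 m² over 113 m².
α = 25.06/113 = 0.222.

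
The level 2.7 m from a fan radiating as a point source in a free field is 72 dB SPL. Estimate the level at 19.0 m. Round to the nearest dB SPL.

Spherical spreading from a point source gives a 20·log₁₀(r₂/r₁) drop.
L₂ = 72 − 20·log₁₀(19.0/2.7) = 72 − 16.948 = 55.05 dB SPL.

55 dB SPL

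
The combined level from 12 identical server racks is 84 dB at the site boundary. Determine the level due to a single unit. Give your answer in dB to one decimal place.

12 equal contributions raise the level by 10·log₁₀ 12 = 10.792 dB, so each unit alone gives 84 − 10.792.

73.2 dB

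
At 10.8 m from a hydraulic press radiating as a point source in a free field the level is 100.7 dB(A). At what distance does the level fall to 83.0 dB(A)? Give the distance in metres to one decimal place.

For a point source L₁ − L₂ = 20·log₁₀(r₂/r₁), so r₂ = r₁·10^((L₁−L₂)/20).
r₂ = 10.8·10^((100.7−83.0)/20) = 10.8·10^(17.7/20) = 82.88 m.

82.9 m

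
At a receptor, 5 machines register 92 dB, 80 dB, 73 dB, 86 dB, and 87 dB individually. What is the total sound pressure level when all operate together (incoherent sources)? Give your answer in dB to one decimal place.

Incoherent sources combine by intensity addition: L_total = 10·log₁₀(Σ 10^(L_i/10)).
Σ 10^(L/10) = 10^(92/10) + 10^(80/10) + 10^(73/10) + 10^(86/10) + 10^(87/10) = 2.604e+09.
L_total = 10·log₁₀(2.604e+09) = 94.16 dB.

94.2 dB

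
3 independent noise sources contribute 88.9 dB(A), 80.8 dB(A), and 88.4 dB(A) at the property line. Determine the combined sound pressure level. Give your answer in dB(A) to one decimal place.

Incoherent sources combine by intensity addition: L_total = 10·log₁₀(Σ 10^(L_i/10)).
Σ 10^(L/10) = 10^(88.9/10) + 10^(80.8/10) + 10^(88.4/10) = 1.588e+09.
L_total = 10·log₁₀(1.588e+09) = 92.01 dB(A).

92.0 dB(A)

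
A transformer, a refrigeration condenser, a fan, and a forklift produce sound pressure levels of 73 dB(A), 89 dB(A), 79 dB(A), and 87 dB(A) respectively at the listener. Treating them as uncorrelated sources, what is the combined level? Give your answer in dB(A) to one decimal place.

Incoherent sources combine by intensity addition: L_total = 10·log₁₀(Σ 10^(L_i/10)).
Σ 10^(L/10) = 10^(73/10) + 10^(89/10) + 10^(79/10) + 10^(87/10) = 1.395e+09.
L_total = 10·log₁₀(1.395e+09) = 91.45 dB(A).

91.4 dB(A)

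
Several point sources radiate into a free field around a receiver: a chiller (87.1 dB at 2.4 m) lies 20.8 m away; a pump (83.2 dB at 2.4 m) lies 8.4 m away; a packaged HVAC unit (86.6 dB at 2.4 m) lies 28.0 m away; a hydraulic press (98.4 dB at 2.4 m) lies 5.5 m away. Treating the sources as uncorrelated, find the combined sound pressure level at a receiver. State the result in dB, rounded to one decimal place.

91.3 dB

First find each source's level at the receiver (point-source: −20·log₁₀(r/r_ref)), then combine on an intensity basis.
chiller: 87.1 − 20·log₁₀(20.8/2.4) = 87.1 − 18.76 = 68.34 dB.
pump: 83.2 − 20·log₁₀(8.4/2.4) = 83.2 − 10.88 = 72.32 dB.
packaged HVAC unit: 86.6 − 20·log₁₀(28.0/2.4) = 86.6 − 21.34 = 65.26 dB.
hydraulic press: 98.4 − 20·log₁₀(5.5/2.4) = 98.4 − 7.20 = 91.20 dB.
Σ 10^(L/10) = 1.345e+09 → L_total = 10·log₁₀(1.345e+09) = 91.29 dB.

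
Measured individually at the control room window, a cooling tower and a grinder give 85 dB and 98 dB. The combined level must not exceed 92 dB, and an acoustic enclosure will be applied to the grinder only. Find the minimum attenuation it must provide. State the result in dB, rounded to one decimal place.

7.0 dB

Everything except the grinder sums to 10^(85/10) = 3.162e+08 in linear terms, 85.00 dB.
To meet 92 dB overall, the treated grinder may contribute at most 10^(92/10) − 3.162e+08 = 1.269e+09, i.e. 91.03 dB.
Required insertion loss = 98 − 91.03 = 6.97 dB.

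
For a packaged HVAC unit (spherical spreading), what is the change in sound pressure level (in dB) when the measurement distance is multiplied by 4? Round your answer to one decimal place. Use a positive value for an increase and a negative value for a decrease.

-12.0 dB

Point-source spreading: ΔL = −20·log₁₀(r₂/r₁).
ΔL = −20·log₁₀(4) = -12.04 dB.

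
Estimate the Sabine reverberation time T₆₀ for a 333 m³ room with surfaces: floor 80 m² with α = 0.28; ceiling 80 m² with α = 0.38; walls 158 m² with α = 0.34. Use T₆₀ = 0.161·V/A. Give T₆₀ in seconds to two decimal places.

A = Σ Sᵢαᵢ = 80·0.28 + 80·0.38 + 158·0.34 = 106.52 m².
T₆₀ = 0.161·V/A = 0.161·333/106.52 = 0.503 s.

0.50 s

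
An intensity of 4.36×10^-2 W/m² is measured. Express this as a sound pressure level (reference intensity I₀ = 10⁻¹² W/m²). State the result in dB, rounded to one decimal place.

L = 10·log₁₀(I/I₀) = 10·log₁₀(4.36×10^-2/10⁻¹²) = 10·log₁₀(4.36×10^10).
L = 10·(0.6395 + 10) = 106.39 dB.

106.4 dB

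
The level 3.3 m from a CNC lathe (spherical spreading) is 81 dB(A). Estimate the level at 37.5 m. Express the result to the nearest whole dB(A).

Spherical spreading from a point source gives a 20·log₁₀(r₂/r₁) drop.
L₂ = 81 − 20·log₁₀(37.5/3.3) = 81 − 21.110 = 59.89 dB(A).

60 dB(A)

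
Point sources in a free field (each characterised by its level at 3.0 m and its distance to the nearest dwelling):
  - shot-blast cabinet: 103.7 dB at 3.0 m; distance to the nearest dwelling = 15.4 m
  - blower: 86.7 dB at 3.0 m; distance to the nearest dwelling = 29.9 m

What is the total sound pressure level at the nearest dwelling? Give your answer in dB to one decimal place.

First find each source's level at the receiver (point-source: −20·log₁₀(r/r_ref)), then combine on an intensity basis.
shot-blast cabinet: 103.7 − 20·log₁₀(15.4/3.0) = 103.7 − 14.21 = 89.49 dB.
blower: 86.7 − 20·log₁₀(29.9/3.0) = 86.7 − 19.97 = 66.73 dB.
Σ 10^(L/10) = 8.943e+08 → L_total = 10·log₁₀(8.943e+08) = 89.51 dB.

89.5 dB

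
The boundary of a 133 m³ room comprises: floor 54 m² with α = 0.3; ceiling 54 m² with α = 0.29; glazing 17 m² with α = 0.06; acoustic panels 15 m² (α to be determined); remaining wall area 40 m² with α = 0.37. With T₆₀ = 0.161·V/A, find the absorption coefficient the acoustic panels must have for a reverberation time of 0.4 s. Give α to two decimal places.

0.39

Required total absorption A = 0.161·133/0.4 = 53.53 m².
Absorption from the other surfaces = 54·0.3 + 54·0.29 + 17·0.06 + 40·0.37 = 47.68 m², so the acoustic panels must supply 5.85 m² over 15 m².
α = 5.85/15 = 0.390.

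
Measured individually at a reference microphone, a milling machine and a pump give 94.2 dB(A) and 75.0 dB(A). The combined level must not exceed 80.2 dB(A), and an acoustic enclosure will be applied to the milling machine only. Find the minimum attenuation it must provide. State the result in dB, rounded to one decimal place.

15.6 dB

The untreated sources together contribute 10^(75.0/10) = 3.162e+07, i.e. 75.00 dB(A).
The limit corresponds to 10^(80.2/10) = 1.047e+08; subtracting the fixed part leaves 7.309e+07 for the milling machine, i.e. 78.64 dB(A).
So the milling machine must be reduced from 94.2 to 78.64 dB(A): IL = 15.56 dB.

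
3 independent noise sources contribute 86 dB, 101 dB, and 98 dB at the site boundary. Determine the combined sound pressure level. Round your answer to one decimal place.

For uncorrelated sources the intensities add, so convert each level to linear form, sum, and take 10·log₁₀ of the total.
Σ 10^(L/10) = 10^(86/10) + 10^(101/10) + 10^(98/10) = 1.930e+10.
L_total = 10·log₁₀(1.930e+10) = 102.85 dB.

102.9 dB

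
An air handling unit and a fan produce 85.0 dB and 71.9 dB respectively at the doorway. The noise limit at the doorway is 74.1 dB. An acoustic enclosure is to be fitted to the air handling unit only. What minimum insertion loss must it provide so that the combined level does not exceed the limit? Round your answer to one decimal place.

Everything except the air handling unit sums to 10^(71.9/10) = 1.549e+07 in linear terms, 71.90 dB.
The limit corresponds to 10^(74.1/10) = 2.570e+07; subtracting the fixed part leaves 1.022e+07 for the air handling unit, i.e. 70.09 dB.
Required insertion loss = 85.0 − 70.09 = 14.91 dB.

14.9 dB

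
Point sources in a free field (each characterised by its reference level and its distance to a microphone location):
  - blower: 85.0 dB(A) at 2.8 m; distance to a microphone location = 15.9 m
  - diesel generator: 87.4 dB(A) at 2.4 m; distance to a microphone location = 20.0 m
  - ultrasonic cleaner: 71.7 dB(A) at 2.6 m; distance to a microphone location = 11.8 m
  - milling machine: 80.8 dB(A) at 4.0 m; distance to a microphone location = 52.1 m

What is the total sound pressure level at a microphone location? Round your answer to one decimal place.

72.8 dB(A)

Apply inverse-square spreading to bring every level to the receiver, then sum 10^(L/10).
blower: 85.0 − 20·log₁₀(15.9/2.8) = 85.0 − 15.08 = 69.92 dB(A).
diesel generator: 87.4 − 20·log₁₀(20.0/2.4) = 87.4 − 18.42 = 68.98 dB(A).
ultrasonic cleaner: 71.7 − 20·log₁₀(11.8/2.6) = 71.7 − 13.14 = 58.56 dB(A).
milling machine: 80.8 − 20·log₁₀(52.1/4.0) = 80.8 − 22.30 = 58.50 dB(A).
Σ 10^(L/10) = 1.915e+07 → L_total = 10·log₁₀(1.915e+07) = 72.82 dB(A).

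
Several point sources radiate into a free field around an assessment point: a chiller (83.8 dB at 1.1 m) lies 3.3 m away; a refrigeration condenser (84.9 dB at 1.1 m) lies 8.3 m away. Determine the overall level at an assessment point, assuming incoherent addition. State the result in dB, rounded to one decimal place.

Propagate each source to the receiver with L = L_ref − 20·log₁₀(r/r_ref), then add intensities.
chiller: 83.8 − 20·log₁₀(3.3/1.1) = 83.8 − 9.54 = 74.26 dB.
refrigeration condenser: 84.9 − 20·log₁₀(8.3/1.1) = 84.9 − 17.55 = 67.35 dB.
Σ 10^(L/10) = 3.208e+07 → L_total = 10·log₁₀(3.208e+07) = 75.06 dB.

75.1 dB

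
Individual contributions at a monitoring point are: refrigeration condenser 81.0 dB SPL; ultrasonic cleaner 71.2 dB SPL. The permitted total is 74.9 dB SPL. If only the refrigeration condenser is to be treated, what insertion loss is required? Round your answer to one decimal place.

Everything except the refrigeration condenser sums to 10^(71.2/10) = 1.318e+07 in linear terms, 71.20 dB SPL.
The limit corresponds to 10^(74.9/10) = 3.090e+07; subtracting the fixed part leaves 1.772e+07 for the refrigeration condenser, i.e. 72.48 dB SPL.
So the refrigeration condenser must be reduced from 81.0 to 72.48 dB SPL: IL = 8.52 dB.

8.5 dB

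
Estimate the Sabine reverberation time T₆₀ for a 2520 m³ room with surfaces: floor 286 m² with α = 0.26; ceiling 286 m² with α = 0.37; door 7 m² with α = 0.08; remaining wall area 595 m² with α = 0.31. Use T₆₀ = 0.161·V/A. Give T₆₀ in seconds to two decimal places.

1.11 s

A = Σ Sᵢαᵢ = 286·0.26 + 286·0.37 + 7·0.08 + 595·0.31 = 365.19 m².
T₆₀ = 0.161 × 2520 / 365.19 = 1.111 s.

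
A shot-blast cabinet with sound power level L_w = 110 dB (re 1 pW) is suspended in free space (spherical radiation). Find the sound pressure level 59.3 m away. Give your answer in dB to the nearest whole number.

64 dB

The power spreads over a sphere of area 4π·r², so L_p = L_w − 10·log₁₀(4π·r²).
4π·r² = 4.419e+04 m², 10·log₁₀ of that is 46.453 dB.
L_p = 110 − 46.453 = 63.55 dB.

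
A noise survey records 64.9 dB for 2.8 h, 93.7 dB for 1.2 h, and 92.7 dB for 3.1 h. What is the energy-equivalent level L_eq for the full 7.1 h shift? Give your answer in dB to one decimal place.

90.8 dB

Weight each interval's intensity by its duration and average over T = 7.1 h:
Σ tᵢ·10^(Lᵢ/10) = 2.8·10^(64.9/10) + 1.2·10^(93.7/10) + 3.1·10^(92.7/10) = 8.594e+09.
L_eq = 10·log₁₀(8.594e+09/7.1) = 90.83 dB.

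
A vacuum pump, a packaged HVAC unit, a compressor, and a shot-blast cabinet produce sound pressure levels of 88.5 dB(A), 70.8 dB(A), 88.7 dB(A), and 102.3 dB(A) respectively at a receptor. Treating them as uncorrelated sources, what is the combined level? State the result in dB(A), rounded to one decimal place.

102.7 dB(A)

For uncorrelated sources the intensities add, so convert each level to linear form, sum, and take 10·log₁₀ of the total.
Σ 10^(L/10) = 10^(88.5/10) + 10^(70.8/10) + 10^(88.7/10) + 10^(102.3/10) = 1.844e+10.
L_total = 10·log₁₀(1.844e+10) = 102.66 dB(A).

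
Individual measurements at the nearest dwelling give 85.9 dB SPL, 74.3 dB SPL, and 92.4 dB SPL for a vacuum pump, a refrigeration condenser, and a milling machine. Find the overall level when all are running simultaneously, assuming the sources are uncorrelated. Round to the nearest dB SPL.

For uncorrelated sources the intensities add, so convert each level to linear form, sum, and take 10·log₁₀ of the total.
Σ 10^(L/10) = 10^(85.9/10) + 10^(74.3/10) + 10^(92.4/10) = 2.154e+09.
L_total = 10·log₁₀(2.154e+09) = 93.33 dB SPL.

93 dB SPL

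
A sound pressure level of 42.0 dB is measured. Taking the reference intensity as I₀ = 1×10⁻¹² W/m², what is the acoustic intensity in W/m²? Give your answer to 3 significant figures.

1.58e-08 W/m²

I = I₀·10^(L/10) = 10⁻¹² × 10^(42.0/10) = 10^(-7.800).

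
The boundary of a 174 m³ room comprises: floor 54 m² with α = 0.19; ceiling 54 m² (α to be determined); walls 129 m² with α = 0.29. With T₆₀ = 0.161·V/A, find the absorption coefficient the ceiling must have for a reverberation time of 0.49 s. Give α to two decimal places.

From T₆₀ = 0.161·V/A, the target T₆₀ = 0.49 s needs A = 0.161·174/0.49 = 57.17 m².
Absorption from the other surfaces = 54·0.19 + 129·0.29 = 47.67 m², so the ceiling must supply 9.50 m² over 54 m².
α = 9.50/54 = 0.176.

0.18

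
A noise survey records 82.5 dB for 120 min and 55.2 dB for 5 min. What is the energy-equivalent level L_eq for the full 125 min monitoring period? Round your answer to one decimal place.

Weight each interval's intensity by its duration and average over T = 125 min:
Σ tᵢ·10^(Lᵢ/10) = 120·10^(82.5/10) + 5·10^(55.2/10) = 2.134e+10.
L_eq = 10·log₁₀(2.134e+10/125) = 82.32 dB.

82.3 dB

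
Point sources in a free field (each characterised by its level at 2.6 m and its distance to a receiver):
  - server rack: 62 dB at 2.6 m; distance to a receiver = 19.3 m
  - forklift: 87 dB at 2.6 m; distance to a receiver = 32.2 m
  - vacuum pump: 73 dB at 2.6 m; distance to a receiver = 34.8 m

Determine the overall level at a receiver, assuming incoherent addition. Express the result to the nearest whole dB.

Apply inverse-square spreading to bring every level to the receiver, then sum 10^(L/10).
server rack: 62 − 20·log₁₀(19.3/2.6) = 62 − 17.41 = 44.59 dB.
forklift: 87 − 20·log₁₀(32.2/2.6) = 87 − 21.86 = 65.14 dB.
vacuum pump: 73 − 20·log₁₀(34.8/2.6) = 73 − 22.53 = 50.47 dB.
Σ 10^(L/10) = 3.408e+06 → L_total = 10·log₁₀(3.408e+06) = 65.32 dB.

65 dB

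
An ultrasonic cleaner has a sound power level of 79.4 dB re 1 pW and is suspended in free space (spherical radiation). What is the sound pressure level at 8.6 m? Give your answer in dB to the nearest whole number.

The power spreads over a sphere of area 4π·r², so L_p = L_w − 10·log₁₀(4π·r²).
4π·r² = 929.4 m², 10·log₁₀ of that is 29.682 dB.
L_p = 79.4 − 29.682 = 49.72 dB.

50 dB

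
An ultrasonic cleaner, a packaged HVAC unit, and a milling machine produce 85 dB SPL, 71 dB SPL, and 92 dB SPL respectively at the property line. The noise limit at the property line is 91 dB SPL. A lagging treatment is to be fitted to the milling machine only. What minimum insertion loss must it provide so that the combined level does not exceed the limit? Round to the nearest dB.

Everything except the milling machine sums to 10^(85/10) + 10^(71/10) = 3.288e+08 in linear terms, 85.17 dB SPL.
To meet 91 dB SPL overall, the treated milling machine may contribute at most 10^(91/10) − 3.288e+08 = 9.301e+08, i.e. 89.69 dB SPL.
Required insertion loss = 92 − 89.69 = 2.31 dB.

2 dB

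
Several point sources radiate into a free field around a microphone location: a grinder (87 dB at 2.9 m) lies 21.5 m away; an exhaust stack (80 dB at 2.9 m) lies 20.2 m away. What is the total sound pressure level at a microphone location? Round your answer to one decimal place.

First find each source's level at the receiver (point-source: −20·log₁₀(r/r_ref)), then combine on an intensity basis.
grinder: 87 − 20·log₁₀(21.5/2.9) = 87 − 17.40 = 69.60 dB.
exhaust stack: 80 − 20·log₁₀(20.2/2.9) = 80 − 16.86 = 63.14 dB.
Σ 10^(L/10) = 1.118e+07 → L_total = 10·log₁₀(1.118e+07) = 70.48 dB.

70.5 dB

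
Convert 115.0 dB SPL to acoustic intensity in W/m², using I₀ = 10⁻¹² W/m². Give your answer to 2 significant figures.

I/I₀ = 10^(115.0/10) = 3.162e+11, so I = 3.162e+11 × 10⁻¹² W/m².

0.32 W/m²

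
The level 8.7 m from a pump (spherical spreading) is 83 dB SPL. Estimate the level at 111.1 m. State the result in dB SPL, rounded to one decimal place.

60.9 dB SPL

For a point source, L₂ = L₁ − 20·log₁₀(r₂/r₁).
L₂ = 83 − 20·log₁₀(111.1/8.7) = 83 − 22.124 = 60.88 dB SPL.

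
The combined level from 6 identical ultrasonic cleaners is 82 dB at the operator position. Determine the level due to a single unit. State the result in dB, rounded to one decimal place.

Dividing the total intensity by 6 lowers the level by 10·log₁₀ 6 = 7.782 dB: L₁ = 82 − 7.782.

74.2 dB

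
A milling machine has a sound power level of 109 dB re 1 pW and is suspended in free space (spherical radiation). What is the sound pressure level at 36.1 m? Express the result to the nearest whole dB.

67 dB

L_p = L_w − 10·log₁₀(4π·r²) with r = 36.1 m.
4π·r² = 1.638e+04 m², 10·log₁₀ of that is 42.142 dB.
L_p = 109 − 42.142 = 66.86 dB.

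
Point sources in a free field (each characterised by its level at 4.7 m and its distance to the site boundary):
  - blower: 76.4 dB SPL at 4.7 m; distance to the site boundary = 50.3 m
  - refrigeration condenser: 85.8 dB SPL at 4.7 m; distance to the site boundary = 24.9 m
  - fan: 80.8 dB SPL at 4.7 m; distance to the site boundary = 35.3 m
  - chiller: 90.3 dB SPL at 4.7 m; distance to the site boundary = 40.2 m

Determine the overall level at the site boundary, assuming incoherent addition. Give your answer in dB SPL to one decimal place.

Propagate each source to the receiver with L = L_ref − 20·log₁₀(r/r_ref), then add intensities.
blower: 76.4 − 20·log₁₀(50.3/4.7) = 76.4 − 20.59 = 55.81 dB SPL.
refrigeration condenser: 85.8 − 20·log₁₀(24.9/4.7) = 85.8 − 14.48 = 71.32 dB SPL.
fan: 80.8 − 20·log₁₀(35.3/4.7) = 80.8 − 17.51 = 63.29 dB SPL.
chiller: 90.3 − 20·log₁₀(40.2/4.7) = 90.3 − 18.64 = 71.66 dB SPL.
Σ 10^(L/10) = 3.070e+07 → L_total = 10·log₁₀(3.070e+07) = 74.87 dB SPL.

74.9 dB SPL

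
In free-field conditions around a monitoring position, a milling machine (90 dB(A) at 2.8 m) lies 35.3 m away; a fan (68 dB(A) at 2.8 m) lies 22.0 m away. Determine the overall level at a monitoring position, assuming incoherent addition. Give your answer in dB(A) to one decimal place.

68.1 dB(A)

First find each source's level at the receiver (point-source: −20·log₁₀(r/r_ref)), then combine on an intensity basis.
milling machine: 90 − 20·log₁₀(35.3/2.8) = 90 − 22.01 = 67.99 dB(A).
fan: 68 − 20·log₁₀(22.0/2.8) = 68 − 17.91 = 50.09 dB(A).
Σ 10^(L/10) = 6.394e+06 → L_total = 10·log₁₀(6.394e+06) = 68.06 dB(A).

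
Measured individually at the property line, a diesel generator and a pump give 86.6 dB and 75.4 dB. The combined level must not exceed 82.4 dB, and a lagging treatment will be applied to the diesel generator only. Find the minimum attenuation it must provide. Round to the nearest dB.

5 dB

Everything except the diesel generator sums to 10^(75.4/10) = 3.467e+07 in linear terms, 75.40 dB.
To meet 82.4 dB overall, the treated diesel generator may contribute at most 10^(82.4/10) − 3.467e+07 = 1.391e+08, i.e. 81.43 dB.
Required insertion loss = 86.6 − 81.43 = 5.17 dB.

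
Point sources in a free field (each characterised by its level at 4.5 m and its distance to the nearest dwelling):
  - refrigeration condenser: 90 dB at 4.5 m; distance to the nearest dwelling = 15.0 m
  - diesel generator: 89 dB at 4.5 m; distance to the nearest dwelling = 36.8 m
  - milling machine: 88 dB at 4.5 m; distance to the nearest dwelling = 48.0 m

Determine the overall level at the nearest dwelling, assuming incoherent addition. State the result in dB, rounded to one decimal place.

First find each source's level at the receiver (point-source: −20·log₁₀(r/r_ref)), then combine on an intensity basis.
refrigeration condenser: 90 − 20·log₁₀(15.0/4.5) = 90 − 10.46 = 79.54 dB.
diesel generator: 89 − 20·log₁₀(36.8/4.5) = 89 − 18.25 = 70.75 dB.
milling machine: 88 − 20·log₁₀(48.0/4.5) = 88 − 20.56 = 67.44 dB.
Σ 10^(L/10) = 1.074e+08 → L_total = 10·log₁₀(1.074e+08) = 80.31 dB.

80.3 dB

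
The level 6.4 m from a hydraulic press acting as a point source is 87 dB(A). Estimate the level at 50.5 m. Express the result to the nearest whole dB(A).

69 dB(A)

For a point source, L₂ = L₁ − 20·log₁₀(r₂/r₁).
L₂ = 87 − 20·log₁₀(50.5/6.4) = 87 − 17.942 = 69.06 dB(A).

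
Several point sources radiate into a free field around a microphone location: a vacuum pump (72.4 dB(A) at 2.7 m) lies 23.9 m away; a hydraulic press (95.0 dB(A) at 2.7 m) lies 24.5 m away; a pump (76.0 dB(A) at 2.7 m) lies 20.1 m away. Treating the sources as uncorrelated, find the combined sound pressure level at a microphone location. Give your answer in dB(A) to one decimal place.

Propagate each source to the receiver with L = L_ref − 20·log₁₀(r/r_ref), then add intensities.
vacuum pump: 72.4 − 20·log₁₀(23.9/2.7) = 72.4 − 18.94 = 53.46 dB(A).
hydraulic press: 95.0 − 20·log₁₀(24.5/2.7) = 95.0 − 19.16 = 75.84 dB(A).
pump: 76.0 − 20·log₁₀(20.1/2.7) = 76.0 − 17.44 = 58.56 dB(A).
Σ 10^(L/10) = 3.935e+07 → L_total = 10·log₁₀(3.935e+07) = 75.95 dB(A).

75.9 dB(A)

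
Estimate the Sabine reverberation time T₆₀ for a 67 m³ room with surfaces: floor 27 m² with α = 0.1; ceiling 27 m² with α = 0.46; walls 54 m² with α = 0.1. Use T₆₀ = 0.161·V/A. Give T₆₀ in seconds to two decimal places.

Total absorption A = 27·0.1 + 27·0.46 + 54·0.1 = 20.52 m² sabins.
T₆₀ = 0.161 × 67 / 20.52 = 0.526 s.

0.53 s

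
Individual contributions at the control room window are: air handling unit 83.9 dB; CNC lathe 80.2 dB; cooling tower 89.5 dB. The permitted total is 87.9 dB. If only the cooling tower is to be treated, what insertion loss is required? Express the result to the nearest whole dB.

The untreated sources together contribute 10^(83.9/10) + 10^(80.2/10) = 3.502e+08, i.e. 85.44 dB.
The limit corresponds to 10^(87.9/10) = 6.166e+08; subtracting the fixed part leaves 2.664e+08 for the cooling tower, i.e. 84.26 dB.
Required insertion loss = 89.5 − 84.26 = 5.24 dB.

5 dB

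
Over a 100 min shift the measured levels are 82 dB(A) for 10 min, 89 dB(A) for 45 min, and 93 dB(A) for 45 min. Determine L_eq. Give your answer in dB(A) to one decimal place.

Weight each interval's intensity by its duration and average over T = 100 min:
Σ tᵢ·10^(Lᵢ/10) = 10·10^(82/10) + 45·10^(89/10) + 45·10^(93/10) = 1.271e+11.
L_eq = 10·log₁₀(1.271e+11/100) = 91.04 dB(A).

91.0 dB(A)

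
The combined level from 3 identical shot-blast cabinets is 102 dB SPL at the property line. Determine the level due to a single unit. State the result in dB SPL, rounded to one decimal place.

97.2 dB SPL

Dividing the total intensity by 3 lowers the level by 10·log₁₀ 3 = 4.771 dB: L₁ = 102 − 4.771.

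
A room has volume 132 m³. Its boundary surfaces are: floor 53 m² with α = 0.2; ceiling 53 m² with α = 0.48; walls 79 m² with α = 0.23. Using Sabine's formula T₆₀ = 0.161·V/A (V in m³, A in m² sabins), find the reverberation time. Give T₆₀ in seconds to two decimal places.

0.39 s

A = Σ Sᵢαᵢ = 53·0.2 + 53·0.48 + 79·0.23 = 54.21 m².
T₆₀ = 0.161 × 132 / 54.21 = 0.392 s.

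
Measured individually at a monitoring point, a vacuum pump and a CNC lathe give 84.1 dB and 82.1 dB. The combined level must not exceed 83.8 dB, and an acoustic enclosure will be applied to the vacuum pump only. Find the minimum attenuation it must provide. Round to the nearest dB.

5 dB

Everything except the vacuum pump sums to 10^(82.1/10) = 1.622e+08 in linear terms, 82.10 dB.
To meet 83.8 dB overall, the treated vacuum pump may contribute at most 10^(83.8/10) − 1.622e+08 = 7.770e+07, i.e. 78.90 dB.
So the vacuum pump must be reduced from 84.1 to 78.90 dB: IL = 5.20 dB.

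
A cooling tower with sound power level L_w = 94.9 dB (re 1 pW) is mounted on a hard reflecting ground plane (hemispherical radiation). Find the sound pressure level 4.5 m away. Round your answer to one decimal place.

The power spreads over a hemisphere of area 2π·r², so L_p = L_w − 10·log₁₀(2π·r²).
2π·r² = 127.2 m², 10·log₁₀ of that is 21.046 dB.
L_p = 94.9 − 21.046 = 73.85 dB.

73.9 dB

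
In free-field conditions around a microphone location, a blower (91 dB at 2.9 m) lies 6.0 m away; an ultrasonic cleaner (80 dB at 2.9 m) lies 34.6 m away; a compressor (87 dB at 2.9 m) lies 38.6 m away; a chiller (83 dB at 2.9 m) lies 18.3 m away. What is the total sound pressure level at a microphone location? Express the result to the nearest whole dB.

Apply inverse-square spreading to bring every level to the receiver, then sum 10^(L/10).
blower: 91 − 20·log₁₀(6.0/2.9) = 91 − 6.32 = 84.68 dB.
ultrasonic cleaner: 80 − 20·log₁₀(34.6/2.9) = 80 − 21.53 = 58.47 dB.
compressor: 87 − 20·log₁₀(38.6/2.9) = 87 − 22.48 = 64.52 dB.
chiller: 83 − 20·log₁₀(18.3/2.9) = 83 − 16.00 = 67.00 dB.
Σ 10^(L/10) = 3.026e+08 → L_total = 10·log₁₀(3.026e+08) = 84.81 dB.

85 dB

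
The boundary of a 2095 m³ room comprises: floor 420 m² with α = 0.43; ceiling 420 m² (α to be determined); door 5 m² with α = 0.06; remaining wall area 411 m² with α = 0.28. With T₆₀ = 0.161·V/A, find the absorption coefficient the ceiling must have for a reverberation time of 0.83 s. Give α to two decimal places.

Required total absorption A = 0.161·2095/0.83 = 406.38 m².
Absorption from the other surfaces = 420·0.43 + 5·0.06 + 411·0.28 = 295.98 m², so the ceiling must supply 110.40 m² over 420 m².
α = 110.40/420 = 0.263.

0.26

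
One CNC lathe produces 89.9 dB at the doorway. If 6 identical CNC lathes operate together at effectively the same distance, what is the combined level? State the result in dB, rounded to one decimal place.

With 6 equal, uncorrelated contributions the intensity is 6× that of one unit, giving a rise of 10·log₁₀ 6.
L_total = 89.9 + 10·log₁₀(6) = 89.9 + 7.782 = 97.68 dB.

97.7 dB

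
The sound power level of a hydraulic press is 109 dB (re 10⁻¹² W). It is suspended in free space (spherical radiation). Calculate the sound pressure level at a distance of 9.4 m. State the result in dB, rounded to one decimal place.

78.5 dB

Free-field spherical radiation: L_p = L_w − 10·log₁₀(4π·r²), r = 9.4 m.
4π·r² = 1110 m², 10·log₁₀ of that is 30.455 dB.
L_p = 109 − 30.455 = 78.55 dB.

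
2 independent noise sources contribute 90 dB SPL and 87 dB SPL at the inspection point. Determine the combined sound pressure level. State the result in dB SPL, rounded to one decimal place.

91.8 dB SPL

For uncorrelated sources the intensities add, so convert each level to linear form, sum, and take 10·log₁₀ of the total.
Σ 10^(L/10) = 10^(90/10) + 10^(87/10) = 1.501e+09.
L_total = 10·log₁₀(1.501e+09) = 91.76 dB SPL.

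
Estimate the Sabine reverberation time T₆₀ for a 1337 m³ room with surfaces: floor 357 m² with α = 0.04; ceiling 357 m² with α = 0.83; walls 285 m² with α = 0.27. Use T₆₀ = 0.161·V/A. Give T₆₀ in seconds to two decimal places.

0.56 s

A = Σ Sᵢαᵢ = 357·0.04 + 357·0.83 + 285·0.27 = 387.54 m².
T₆₀ = 0.161·V/A = 0.161·1337/387.54 = 0.555 s.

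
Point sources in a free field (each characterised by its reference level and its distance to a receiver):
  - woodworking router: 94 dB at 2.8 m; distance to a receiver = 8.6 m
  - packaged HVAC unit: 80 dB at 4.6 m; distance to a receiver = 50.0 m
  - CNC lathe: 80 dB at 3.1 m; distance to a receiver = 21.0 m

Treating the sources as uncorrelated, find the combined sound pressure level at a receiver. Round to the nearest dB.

Apply inverse-square spreading to bring every level to the receiver, then sum 10^(L/10).
woodworking router: 94 − 20·log₁₀(8.6/2.8) = 94 − 9.75 = 84.25 dB.
packaged HVAC unit: 80 − 20·log₁₀(50.0/4.6) = 80 − 20.72 = 59.28 dB.
CNC lathe: 80 − 20·log₁₀(21.0/3.1) = 80 − 16.62 = 63.38 dB.
Σ 10^(L/10) = 2.693e+08 → L_total = 10·log₁₀(2.693e+08) = 84.30 dB.

84 dB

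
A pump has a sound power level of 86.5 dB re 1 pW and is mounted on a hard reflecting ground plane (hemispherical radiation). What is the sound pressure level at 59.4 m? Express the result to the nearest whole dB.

Free-field hemispherical radiation: L_p = L_w − 10·log₁₀(2π·r²), r = 59.4 m.
2π·r² = 2.217e+04 m², 10·log₁₀ of that is 43.458 dB.
L_p = 86.5 − 43.458 = 43.04 dB.

43 dB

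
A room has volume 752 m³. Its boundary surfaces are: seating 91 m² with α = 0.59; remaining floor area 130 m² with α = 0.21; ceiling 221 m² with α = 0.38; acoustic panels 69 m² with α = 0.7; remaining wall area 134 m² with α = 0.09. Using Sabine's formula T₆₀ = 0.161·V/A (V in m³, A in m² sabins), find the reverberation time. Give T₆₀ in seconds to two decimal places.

0.54 s

Summing Sᵢαᵢ: 91·0.59 + 130·0.21 + 221·0.38 + 69·0.7 + 134·0.09 = 225.33 m².
T₆₀ = 0.161 × 752 / 225.33 = 0.537 s.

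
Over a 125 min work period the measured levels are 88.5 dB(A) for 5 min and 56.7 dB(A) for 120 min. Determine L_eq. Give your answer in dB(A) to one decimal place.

The energy average is taken in the linear domain: L_eq = 10·log₁₀[(Σ tᵢ·10^(Lᵢ/10))/T], T = 125 min.
Σ tᵢ·10^(Lᵢ/10) = 5·10^(88.5/10) + 120·10^(56.7/10) = 3.596e+09.
L_eq = 10·log₁₀(3.596e+09/125) = 74.59 dB(A).

74.6 dB(A)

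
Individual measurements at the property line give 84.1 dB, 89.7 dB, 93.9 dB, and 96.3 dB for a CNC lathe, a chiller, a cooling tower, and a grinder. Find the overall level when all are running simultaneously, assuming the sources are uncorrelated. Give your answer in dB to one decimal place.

For uncorrelated sources the intensities add, so convert each level to linear form, sum, and take 10·log₁₀ of the total.
Σ 10^(L/10) = 10^(84.1/10) + 10^(89.7/10) + 10^(93.9/10) + 10^(96.3/10) = 7.911e+09.
L_total = 10·log₁₀(7.911e+09) = 98.98 dB.

99.0 dB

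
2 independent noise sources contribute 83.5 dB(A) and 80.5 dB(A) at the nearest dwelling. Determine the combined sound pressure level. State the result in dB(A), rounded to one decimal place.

For uncorrelated sources the intensities add, so convert each level to linear form, sum, and take 10·log₁₀ of the total.
Σ 10^(L/10) = 10^(83.5/10) + 10^(80.5/10) = 3.361e+08.
L_total = 10·log₁₀(3.361e+08) = 85.26 dB(A).

85.3 dB(A)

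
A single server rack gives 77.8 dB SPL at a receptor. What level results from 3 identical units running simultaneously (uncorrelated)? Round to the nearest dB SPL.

L_total = L₁ + 10·log₁₀ N for N identical incoherent sources.
L_total = 77.8 + 10·log₁₀(3) = 77.8 + 4.771 = 82.57 dB SPL.

83 dB SPL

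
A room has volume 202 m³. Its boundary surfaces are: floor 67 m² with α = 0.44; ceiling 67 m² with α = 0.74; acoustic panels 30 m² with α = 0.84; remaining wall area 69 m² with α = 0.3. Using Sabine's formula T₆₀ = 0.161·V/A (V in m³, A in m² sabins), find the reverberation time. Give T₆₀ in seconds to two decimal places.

Total absorption A = 67·0.44 + 67·0.74 + 30·0.84 + 69·0.3 = 124.96 m² sabins.
T₆₀ = 0.161 × 202 / 124.96 = 0.260 s.

0.26 s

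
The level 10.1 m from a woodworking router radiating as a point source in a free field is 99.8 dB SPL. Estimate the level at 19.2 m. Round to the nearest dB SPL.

94 dB SPL

Spherical spreading from a point source gives a 20·log₁₀(r₂/r₁) drop.
L₂ = 99.8 − 20·log₁₀(19.2/10.1) = 99.8 − 5.580 = 94.22 dB SPL.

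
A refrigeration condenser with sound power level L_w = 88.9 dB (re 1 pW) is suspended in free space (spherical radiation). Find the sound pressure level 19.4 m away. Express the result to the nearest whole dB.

Free-field spherical radiation: L_p = L_w − 10·log₁₀(4π·r²), r = 19.4 m.
4π·r² = 4729 m², 10·log₁₀ of that is 36.748 dB.
L_p = 88.9 − 36.748 = 52.15 dB.

52 dB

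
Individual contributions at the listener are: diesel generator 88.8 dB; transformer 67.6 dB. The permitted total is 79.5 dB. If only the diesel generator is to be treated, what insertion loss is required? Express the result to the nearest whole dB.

The untreated sources together contribute 10^(67.6/10) = 5.754e+06, i.e. 67.60 dB.
The limit corresponds to 10^(79.5/10) = 8.913e+07; subtracting the fixed part leaves 8.337e+07 for the diesel generator, i.e. 79.21 dB.
Required insertion loss = 88.8 − 79.21 = 9.59 dB.

10 dB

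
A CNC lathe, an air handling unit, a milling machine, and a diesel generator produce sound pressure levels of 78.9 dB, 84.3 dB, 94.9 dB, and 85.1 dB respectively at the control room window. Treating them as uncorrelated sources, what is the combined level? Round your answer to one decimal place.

95.8 dB

Incoherent sources combine by intensity addition: L_total = 10·log₁₀(Σ 10^(L_i/10)).
Σ 10^(L/10) = 10^(78.9/10) + 10^(84.3/10) + 10^(94.9/10) + 10^(85.1/10) = 3.761e+09.
L_total = 10·log₁₀(3.761e+09) = 95.75 dB.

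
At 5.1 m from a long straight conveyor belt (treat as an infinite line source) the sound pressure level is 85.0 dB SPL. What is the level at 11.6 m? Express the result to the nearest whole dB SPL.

For a line source, L₂ = L₁ − 10·log₁₀(r₂/r₁).
L₂ = 85.0 − 10·log₁₀(11.6/5.1) = 85.0 − 3.569 = 81.43 dB SPL.

81 dB SPL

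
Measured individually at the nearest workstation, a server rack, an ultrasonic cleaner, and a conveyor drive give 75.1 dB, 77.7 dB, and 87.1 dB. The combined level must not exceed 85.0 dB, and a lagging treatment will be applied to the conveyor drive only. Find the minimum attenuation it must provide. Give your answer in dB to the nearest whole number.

4 dB

Fixed contribution from the other sources: Σ 10^(L/10) = 10^(75.1/10) + 10^(77.7/10) = 9.124e+07 (79.60 dB).
To meet 85.0 dB overall, the treated conveyor drive may contribute at most 10^(85.0/10) − 9.124e+07 = 2.250e+08, i.e. 83.52 dB.
Required insertion loss = 87.1 − 83.52 = 3.58 dB.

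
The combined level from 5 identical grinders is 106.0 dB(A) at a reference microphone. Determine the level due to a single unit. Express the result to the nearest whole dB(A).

Dividing the total intensity by 5 lowers the level by 10·log₁₀ 5 = 6.990 dB: L₁ = 106.0 − 6.990.

99 dB(A)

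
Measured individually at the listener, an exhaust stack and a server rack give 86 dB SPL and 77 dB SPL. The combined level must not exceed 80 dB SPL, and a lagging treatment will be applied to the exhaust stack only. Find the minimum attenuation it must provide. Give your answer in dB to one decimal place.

Fixed contribution from the other source: Σ 10^(L/10) = 10^(77/10) = 5.012e+07 (77.00 dB SPL).
The limit corresponds to 10^(80/10) = 1.000e+08; subtracting the fixed part leaves 4.988e+07 for the exhaust stack, i.e. 76.98 dB SPL.
So the exhaust stack must be reduced from 86 to 76.98 dB SPL: IL = 9.02 dB.

9.0 dB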